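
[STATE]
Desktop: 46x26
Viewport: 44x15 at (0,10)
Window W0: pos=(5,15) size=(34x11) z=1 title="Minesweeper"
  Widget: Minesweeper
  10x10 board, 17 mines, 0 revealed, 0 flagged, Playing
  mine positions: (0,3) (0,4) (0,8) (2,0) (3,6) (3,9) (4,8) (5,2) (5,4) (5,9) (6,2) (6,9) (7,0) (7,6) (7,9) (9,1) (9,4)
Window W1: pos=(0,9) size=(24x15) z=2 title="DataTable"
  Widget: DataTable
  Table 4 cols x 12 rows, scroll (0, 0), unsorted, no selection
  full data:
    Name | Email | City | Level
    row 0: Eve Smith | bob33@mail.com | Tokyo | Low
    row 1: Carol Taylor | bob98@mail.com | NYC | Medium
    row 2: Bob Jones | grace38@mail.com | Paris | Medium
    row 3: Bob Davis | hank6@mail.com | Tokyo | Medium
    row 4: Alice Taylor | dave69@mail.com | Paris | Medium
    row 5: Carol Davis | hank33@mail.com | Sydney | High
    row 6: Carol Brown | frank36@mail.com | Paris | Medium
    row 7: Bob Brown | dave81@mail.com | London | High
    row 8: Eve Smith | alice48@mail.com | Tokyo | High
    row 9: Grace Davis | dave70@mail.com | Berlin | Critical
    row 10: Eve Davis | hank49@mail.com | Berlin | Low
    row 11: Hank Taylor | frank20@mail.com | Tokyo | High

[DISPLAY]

┃ DataTable            ┃                    
┠──────────────────────┨                    
┃Name        │Email    ┃                    
┃────────────┼─────────┃                    
┃Eve Smith   │bob33@mai┃                    
┃Carol Taylor│bob98@mai┃━━━━━━━━━━━━━━┓     
┃Bob Jones   │grace38@m┃              ┃     
┃Bob Davis   │hank6@mai┃──────────────┨     
┃Alice Taylor│dave69@ma┃              ┃     
┃Carol Davis │hank33@ma┃              ┃     
┃Carol Brown │frank36@m┃              ┃     
┃Bob Brown   │dave81@ma┃              ┃     
┃Eve Smith   │alice48@m┃              ┃     
┗━━━━━━━━━━━━━━━━━━━━━━┛              ┃     
     ┃■■■■■■■■■■                      ┃     


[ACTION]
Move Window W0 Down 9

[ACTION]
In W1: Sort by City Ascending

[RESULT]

┃ DataTable            ┃                    
┠──────────────────────┨                    
┃Name        │Email    ┃                    
┃────────────┼─────────┃                    
┃Grace Davis │dave70@ma┃                    
┃Eve Davis   │hank49@ma┃━━━━━━━━━━━━━━┓     
┃Bob Brown   │dave81@ma┃              ┃     
┃Carol Taylor│bob98@mai┃──────────────┨     
┃Bob Jones   │grace38@m┃              ┃     
┃Alice Taylor│dave69@ma┃              ┃     
┃Carol Brown │frank36@m┃              ┃     
┃Carol Davis │hank33@ma┃              ┃     
┃Eve Smith   │bob33@mai┃              ┃     
┗━━━━━━━━━━━━━━━━━━━━━━┛              ┃     
     ┃■■■■■■■■■■                      ┃     


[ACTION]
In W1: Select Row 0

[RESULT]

┃ DataTable            ┃                    
┠──────────────────────┨                    
┃Name        │Email    ┃                    
┃────────────┼─────────┃                    
┃>race Davis │dave70@ma┃                    
┃Eve Davis   │hank49@ma┃━━━━━━━━━━━━━━┓     
┃Bob Brown   │dave81@ma┃              ┃     
┃Carol Taylor│bob98@mai┃──────────────┨     
┃Bob Jones   │grace38@m┃              ┃     
┃Alice Taylor│dave69@ma┃              ┃     
┃Carol Brown │frank36@m┃              ┃     
┃Carol Davis │hank33@ma┃              ┃     
┃Eve Smith   │bob33@mai┃              ┃     
┗━━━━━━━━━━━━━━━━━━━━━━┛              ┃     
     ┃■■■■■■■■■■                      ┃     


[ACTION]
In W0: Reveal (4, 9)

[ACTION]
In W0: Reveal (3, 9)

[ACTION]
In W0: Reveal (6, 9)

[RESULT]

┃ DataTable            ┃                    
┠──────────────────────┨                    
┃Name        │Email    ┃                    
┃────────────┼─────────┃                    
┃>race Davis │dave70@ma┃                    
┃Eve Davis   │hank49@ma┃━━━━━━━━━━━━━━┓     
┃Bob Brown   │dave81@ma┃              ┃     
┃Carol Taylor│bob98@mai┃──────────────┨     
┃Bob Jones   │grace38@m┃              ┃     
┃Alice Taylor│dave69@ma┃              ┃     
┃Carol Brown │frank36@m┃              ┃     
┃Carol Davis │hank33@ma┃              ┃     
┃Eve Smith   │bob33@mai┃              ┃     
┗━━━━━━━━━━━━━━━━━━━━━━┛              ┃     
     ┃■■✹■■■■■■✹                      ┃     


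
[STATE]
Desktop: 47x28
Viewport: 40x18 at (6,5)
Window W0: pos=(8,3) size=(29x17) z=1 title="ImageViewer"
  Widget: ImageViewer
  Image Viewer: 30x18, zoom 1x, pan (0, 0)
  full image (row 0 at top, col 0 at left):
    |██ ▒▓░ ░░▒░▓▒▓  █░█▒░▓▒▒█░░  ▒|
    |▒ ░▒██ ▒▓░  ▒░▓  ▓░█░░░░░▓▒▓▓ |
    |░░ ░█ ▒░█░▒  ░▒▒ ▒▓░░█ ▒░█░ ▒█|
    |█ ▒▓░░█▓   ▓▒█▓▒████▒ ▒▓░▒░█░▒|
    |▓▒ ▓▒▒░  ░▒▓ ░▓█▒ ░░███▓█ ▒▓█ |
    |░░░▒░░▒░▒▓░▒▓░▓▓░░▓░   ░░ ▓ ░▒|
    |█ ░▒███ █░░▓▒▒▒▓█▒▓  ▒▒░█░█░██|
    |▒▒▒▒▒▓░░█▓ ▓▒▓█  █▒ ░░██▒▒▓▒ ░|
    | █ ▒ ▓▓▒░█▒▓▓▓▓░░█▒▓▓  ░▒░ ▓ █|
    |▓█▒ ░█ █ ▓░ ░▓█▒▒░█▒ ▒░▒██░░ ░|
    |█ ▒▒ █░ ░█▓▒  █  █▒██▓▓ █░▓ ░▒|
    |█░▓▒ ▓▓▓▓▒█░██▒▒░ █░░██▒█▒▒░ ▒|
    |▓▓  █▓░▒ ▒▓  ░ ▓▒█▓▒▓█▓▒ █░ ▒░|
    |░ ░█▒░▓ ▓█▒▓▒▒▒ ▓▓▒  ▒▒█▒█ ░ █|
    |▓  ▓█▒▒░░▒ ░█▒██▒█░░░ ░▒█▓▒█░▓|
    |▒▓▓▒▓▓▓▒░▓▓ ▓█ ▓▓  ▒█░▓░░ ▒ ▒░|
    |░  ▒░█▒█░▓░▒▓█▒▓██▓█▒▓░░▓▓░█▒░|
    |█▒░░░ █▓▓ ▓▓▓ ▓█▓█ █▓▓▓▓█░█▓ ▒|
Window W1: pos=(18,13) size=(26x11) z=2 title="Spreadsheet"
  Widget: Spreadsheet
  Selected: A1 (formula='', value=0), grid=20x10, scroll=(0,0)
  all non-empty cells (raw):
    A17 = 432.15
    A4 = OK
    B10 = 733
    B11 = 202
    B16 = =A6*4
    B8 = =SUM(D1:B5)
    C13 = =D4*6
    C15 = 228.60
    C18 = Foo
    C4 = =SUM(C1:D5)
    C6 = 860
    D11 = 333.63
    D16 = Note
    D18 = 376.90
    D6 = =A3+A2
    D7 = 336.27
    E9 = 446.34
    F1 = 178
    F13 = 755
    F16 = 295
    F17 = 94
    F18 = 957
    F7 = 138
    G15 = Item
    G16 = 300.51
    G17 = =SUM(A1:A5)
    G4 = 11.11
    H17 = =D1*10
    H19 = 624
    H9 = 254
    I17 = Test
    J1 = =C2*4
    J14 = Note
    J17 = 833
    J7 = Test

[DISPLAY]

  ┠───────────────────────────┨         
  ┃██ ▒▓░ ░░▒░▓▒▓  █░█▒░▓▒▒█░░┃         
  ┃▒ ░▒██ ▒▓░  ▒░▓  ▓░█░░░░░▓▒┃         
  ┃░░ ░█ ▒░█░▒  ░▒▒ ▒▓░░█ ▒░█░┃         
  ┃█ ▒▓░░█▓   ▓▒█▓▒████▒ ▒▓░▒░┃         
  ┃▓▒ ▓▒▒░  ░▒▓ ░▓█▒ ░░███▓█ ▒┃         
  ┃░░░▒░░▒░▒▓░▒▓░▓▓░░▓░   ░░ ▓┃         
  ┃█ ░▒███ █░░▓▒▒▒▓█▒▓  ▒▒░█░█┃         
  ┃▒▒▒▒▒▓░░█┏━━━━━━━━━━━━━━━━━━━━━━━━┓  
  ┃ █ ▒ ▓▓▒░┃ Spreadsheet            ┃  
  ┃▓█▒ ░█ █ ┠────────────────────────┨  
  ┃█ ▒▒ █░ ░┃A1:                     ┃  
  ┃█░▓▒ ▓▓▓▓┃       A       B       C┃  
  ┃▓▓  █▓░▒ ┃------------------------┃  
  ┗━━━━━━━━━┃  1      [0]       0    ┃  
            ┃  2        0       0    ┃  
            ┃  3        0       0    ┃  
            ┃  4 OK             0#CIR┃  


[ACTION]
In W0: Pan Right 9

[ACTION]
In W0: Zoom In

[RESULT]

  ┠───────────────────────────┨         
  ┃▓░░  ░░░░▒▒░░▓▓▒▒▓▓    ██░░┃         
  ┃▓░░  ░░░░▒▒░░▓▓▒▒▓▓    ██░░┃         
  ┃███  ▒▒▓▓░░    ▒▒░░▓▓    ▓▓┃         
  ┃███  ▒▒▓▓░░    ▒▒░░▓▓    ▓▓┃         
  ┃█  ▒▒░░██░░▒▒    ░░▒▒▒▒  ▒▒┃         
  ┃█  ▒▒░░██░░▒▒    ░░▒▒▒▒  ▒▒┃         
  ┃░░░██▓▓      ▓▓▒▒██▓▓▒▒████┃         
  ┃░░░██▓▓  ┏━━━━━━━━━━━━━━━━━━━━━━━━┓  
  ┃▒▒▒░░    ┃ Spreadsheet            ┃  
  ┃▒▒▒░░    ┠────────────────────────┨  
  ┃░░░▒▒░░▒▒┃A1:                     ┃  
  ┃░░░▒▒░░▒▒┃       A       B       C┃  
  ┃█████  ██┃------------------------┃  
  ┗━━━━━━━━━┃  1      [0]       0    ┃  
            ┃  2        0       0    ┃  
            ┃  3        0       0    ┃  
            ┃  4 OK             0#CIR┃  


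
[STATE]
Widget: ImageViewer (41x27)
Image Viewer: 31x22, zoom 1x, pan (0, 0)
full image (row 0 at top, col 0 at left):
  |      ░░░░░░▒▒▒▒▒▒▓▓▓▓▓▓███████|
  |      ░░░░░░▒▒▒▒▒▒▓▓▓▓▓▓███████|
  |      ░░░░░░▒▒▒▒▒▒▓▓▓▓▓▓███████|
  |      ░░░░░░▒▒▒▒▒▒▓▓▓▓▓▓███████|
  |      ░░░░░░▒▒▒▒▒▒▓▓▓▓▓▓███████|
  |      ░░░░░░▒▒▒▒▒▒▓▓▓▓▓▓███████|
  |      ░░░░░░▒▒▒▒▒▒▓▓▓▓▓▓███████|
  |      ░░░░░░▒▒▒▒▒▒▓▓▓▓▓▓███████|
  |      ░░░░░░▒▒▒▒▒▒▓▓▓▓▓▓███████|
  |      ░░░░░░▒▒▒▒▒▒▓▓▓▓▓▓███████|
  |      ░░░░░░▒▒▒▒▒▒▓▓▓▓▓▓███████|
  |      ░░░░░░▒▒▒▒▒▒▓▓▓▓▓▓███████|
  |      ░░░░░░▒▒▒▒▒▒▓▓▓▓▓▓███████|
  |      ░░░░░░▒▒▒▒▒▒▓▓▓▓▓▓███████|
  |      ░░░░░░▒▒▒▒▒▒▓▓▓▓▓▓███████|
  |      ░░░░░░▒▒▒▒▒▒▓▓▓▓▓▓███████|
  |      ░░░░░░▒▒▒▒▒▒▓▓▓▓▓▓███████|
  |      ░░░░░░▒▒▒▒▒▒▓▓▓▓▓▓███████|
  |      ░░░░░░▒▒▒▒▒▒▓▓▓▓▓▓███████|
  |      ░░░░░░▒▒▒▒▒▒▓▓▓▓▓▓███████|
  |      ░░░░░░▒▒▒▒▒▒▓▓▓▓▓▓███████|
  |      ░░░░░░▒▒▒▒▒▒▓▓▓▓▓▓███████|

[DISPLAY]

      ░░░░░░▒▒▒▒▒▒▓▓▓▓▓▓███████          
      ░░░░░░▒▒▒▒▒▒▓▓▓▓▓▓███████          
      ░░░░░░▒▒▒▒▒▒▓▓▓▓▓▓███████          
      ░░░░░░▒▒▒▒▒▒▓▓▓▓▓▓███████          
      ░░░░░░▒▒▒▒▒▒▓▓▓▓▓▓███████          
      ░░░░░░▒▒▒▒▒▒▓▓▓▓▓▓███████          
      ░░░░░░▒▒▒▒▒▒▓▓▓▓▓▓███████          
      ░░░░░░▒▒▒▒▒▒▓▓▓▓▓▓███████          
      ░░░░░░▒▒▒▒▒▒▓▓▓▓▓▓███████          
      ░░░░░░▒▒▒▒▒▒▓▓▓▓▓▓███████          
      ░░░░░░▒▒▒▒▒▒▓▓▓▓▓▓███████          
      ░░░░░░▒▒▒▒▒▒▓▓▓▓▓▓███████          
      ░░░░░░▒▒▒▒▒▒▓▓▓▓▓▓███████          
      ░░░░░░▒▒▒▒▒▒▓▓▓▓▓▓███████          
      ░░░░░░▒▒▒▒▒▒▓▓▓▓▓▓███████          
      ░░░░░░▒▒▒▒▒▒▓▓▓▓▓▓███████          
      ░░░░░░▒▒▒▒▒▒▓▓▓▓▓▓███████          
      ░░░░░░▒▒▒▒▒▒▓▓▓▓▓▓███████          
      ░░░░░░▒▒▒▒▒▒▓▓▓▓▓▓███████          
      ░░░░░░▒▒▒▒▒▒▓▓▓▓▓▓███████          
      ░░░░░░▒▒▒▒▒▒▓▓▓▓▓▓███████          
      ░░░░░░▒▒▒▒▒▒▓▓▓▓▓▓███████          
                                         
                                         
                                         
                                         
                                         


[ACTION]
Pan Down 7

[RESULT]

      ░░░░░░▒▒▒▒▒▒▓▓▓▓▓▓███████          
      ░░░░░░▒▒▒▒▒▒▓▓▓▓▓▓███████          
      ░░░░░░▒▒▒▒▒▒▓▓▓▓▓▓███████          
      ░░░░░░▒▒▒▒▒▒▓▓▓▓▓▓███████          
      ░░░░░░▒▒▒▒▒▒▓▓▓▓▓▓███████          
      ░░░░░░▒▒▒▒▒▒▓▓▓▓▓▓███████          
      ░░░░░░▒▒▒▒▒▒▓▓▓▓▓▓███████          
      ░░░░░░▒▒▒▒▒▒▓▓▓▓▓▓███████          
      ░░░░░░▒▒▒▒▒▒▓▓▓▓▓▓███████          
      ░░░░░░▒▒▒▒▒▒▓▓▓▓▓▓███████          
      ░░░░░░▒▒▒▒▒▒▓▓▓▓▓▓███████          
      ░░░░░░▒▒▒▒▒▒▓▓▓▓▓▓███████          
      ░░░░░░▒▒▒▒▒▒▓▓▓▓▓▓███████          
      ░░░░░░▒▒▒▒▒▒▓▓▓▓▓▓███████          
      ░░░░░░▒▒▒▒▒▒▓▓▓▓▓▓███████          
                                         
                                         
                                         
                                         
                                         
                                         
                                         
                                         
                                         
                                         
                                         
                                         


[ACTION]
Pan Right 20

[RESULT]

▓▓▓▓███████                              
▓▓▓▓███████                              
▓▓▓▓███████                              
▓▓▓▓███████                              
▓▓▓▓███████                              
▓▓▓▓███████                              
▓▓▓▓███████                              
▓▓▓▓███████                              
▓▓▓▓███████                              
▓▓▓▓███████                              
▓▓▓▓███████                              
▓▓▓▓███████                              
▓▓▓▓███████                              
▓▓▓▓███████                              
▓▓▓▓███████                              
                                         
                                         
                                         
                                         
                                         
                                         
                                         
                                         
                                         
                                         
                                         
                                         


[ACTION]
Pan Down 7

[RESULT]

▓▓▓▓███████                              
▓▓▓▓███████                              
▓▓▓▓███████                              
▓▓▓▓███████                              
▓▓▓▓███████                              
▓▓▓▓███████                              
▓▓▓▓███████                              
▓▓▓▓███████                              
                                         
                                         
                                         
                                         
                                         
                                         
                                         
                                         
                                         
                                         
                                         
                                         
                                         
                                         
                                         
                                         
                                         
                                         
                                         


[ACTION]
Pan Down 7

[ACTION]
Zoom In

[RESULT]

░░░░▒▒▒▒▒▒▒▒▒▒▒▒▓▓▓▓▓▓▓▓▓▓▓▓█████████████
░░░░▒▒▒▒▒▒▒▒▒▒▒▒▓▓▓▓▓▓▓▓▓▓▓▓█████████████
░░░░▒▒▒▒▒▒▒▒▒▒▒▒▓▓▓▓▓▓▓▓▓▓▓▓█████████████
░░░░▒▒▒▒▒▒▒▒▒▒▒▒▓▓▓▓▓▓▓▓▓▓▓▓█████████████
░░░░▒▒▒▒▒▒▒▒▒▒▒▒▓▓▓▓▓▓▓▓▓▓▓▓█████████████
░░░░▒▒▒▒▒▒▒▒▒▒▒▒▓▓▓▓▓▓▓▓▓▓▓▓█████████████
░░░░▒▒▒▒▒▒▒▒▒▒▒▒▓▓▓▓▓▓▓▓▓▓▓▓█████████████
░░░░▒▒▒▒▒▒▒▒▒▒▒▒▓▓▓▓▓▓▓▓▓▓▓▓█████████████
░░░░▒▒▒▒▒▒▒▒▒▒▒▒▓▓▓▓▓▓▓▓▓▓▓▓█████████████
░░░░▒▒▒▒▒▒▒▒▒▒▒▒▓▓▓▓▓▓▓▓▓▓▓▓█████████████
░░░░▒▒▒▒▒▒▒▒▒▒▒▒▓▓▓▓▓▓▓▓▓▓▓▓█████████████
░░░░▒▒▒▒▒▒▒▒▒▒▒▒▓▓▓▓▓▓▓▓▓▓▓▓█████████████
░░░░▒▒▒▒▒▒▒▒▒▒▒▒▓▓▓▓▓▓▓▓▓▓▓▓█████████████
░░░░▒▒▒▒▒▒▒▒▒▒▒▒▓▓▓▓▓▓▓▓▓▓▓▓█████████████
░░░░▒▒▒▒▒▒▒▒▒▒▒▒▓▓▓▓▓▓▓▓▓▓▓▓█████████████
░░░░▒▒▒▒▒▒▒▒▒▒▒▒▓▓▓▓▓▓▓▓▓▓▓▓█████████████
░░░░▒▒▒▒▒▒▒▒▒▒▒▒▓▓▓▓▓▓▓▓▓▓▓▓█████████████
░░░░▒▒▒▒▒▒▒▒▒▒▒▒▓▓▓▓▓▓▓▓▓▓▓▓█████████████
░░░░▒▒▒▒▒▒▒▒▒▒▒▒▓▓▓▓▓▓▓▓▓▓▓▓█████████████
░░░░▒▒▒▒▒▒▒▒▒▒▒▒▓▓▓▓▓▓▓▓▓▓▓▓█████████████
░░░░▒▒▒▒▒▒▒▒▒▒▒▒▓▓▓▓▓▓▓▓▓▓▓▓█████████████
░░░░▒▒▒▒▒▒▒▒▒▒▒▒▓▓▓▓▓▓▓▓▓▓▓▓█████████████
░░░░▒▒▒▒▒▒▒▒▒▒▒▒▓▓▓▓▓▓▓▓▓▓▓▓█████████████
                                         
                                         
                                         
                                         


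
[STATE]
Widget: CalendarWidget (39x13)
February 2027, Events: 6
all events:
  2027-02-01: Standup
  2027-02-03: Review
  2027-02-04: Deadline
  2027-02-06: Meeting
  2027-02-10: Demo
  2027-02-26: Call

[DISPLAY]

             February 2027             
Mo Tu We Th Fr Sa Su                   
 1*  2  3*  4*  5  6*  7               
 8  9 10* 11 12 13 14                  
15 16 17 18 19 20 21                   
22 23 24 25 26* 27 28                  
                                       
                                       
                                       
                                       
                                       
                                       
                                       


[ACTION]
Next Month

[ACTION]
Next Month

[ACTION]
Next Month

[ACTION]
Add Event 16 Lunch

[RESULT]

                May 2027               
Mo Tu We Th Fr Sa Su                   
                1  2                   
 3  4  5  6  7  8  9                   
10 11 12 13 14 15 16*                  
17 18 19 20 21 22 23                   
24 25 26 27 28 29 30                   
31                                     
                                       
                                       
                                       
                                       
                                       


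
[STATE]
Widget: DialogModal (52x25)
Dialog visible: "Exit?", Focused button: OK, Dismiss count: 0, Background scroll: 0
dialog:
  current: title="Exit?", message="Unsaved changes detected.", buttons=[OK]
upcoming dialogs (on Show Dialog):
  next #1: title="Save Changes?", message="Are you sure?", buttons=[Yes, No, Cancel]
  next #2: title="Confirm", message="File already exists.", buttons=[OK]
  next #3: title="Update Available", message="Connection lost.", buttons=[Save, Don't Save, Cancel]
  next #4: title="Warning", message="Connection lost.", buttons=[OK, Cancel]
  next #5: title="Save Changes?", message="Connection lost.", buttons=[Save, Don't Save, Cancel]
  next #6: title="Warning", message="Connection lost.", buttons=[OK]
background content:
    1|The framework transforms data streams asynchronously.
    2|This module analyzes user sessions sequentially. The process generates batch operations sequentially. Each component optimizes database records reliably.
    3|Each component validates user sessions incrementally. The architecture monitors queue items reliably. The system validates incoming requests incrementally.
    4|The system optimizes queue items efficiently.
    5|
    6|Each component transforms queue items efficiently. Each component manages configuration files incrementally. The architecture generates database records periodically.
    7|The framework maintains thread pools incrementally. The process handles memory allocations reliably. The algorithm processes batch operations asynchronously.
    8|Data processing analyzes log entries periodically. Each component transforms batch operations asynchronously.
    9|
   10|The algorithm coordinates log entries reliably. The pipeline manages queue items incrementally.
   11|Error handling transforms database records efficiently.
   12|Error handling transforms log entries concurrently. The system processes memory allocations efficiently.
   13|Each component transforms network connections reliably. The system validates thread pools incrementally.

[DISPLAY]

The framework transforms data streams asynchronously
This module analyzes user sessions sequentially. The
Each component validates user sessions incrementally
The system optimizes queue items efficiently.       
                                                    
Each component transforms queue items efficiently. E
The framework maintains thread pools incrementally. 
Data processing analyzes log entries periodically. E
                                                    
The algorithm coordinates log entries reliably. The 
Error handl┌───────────────────────────┐ds efficient
Error handl│           Exit?           │ncurrently. 
Each compon│ Unsaved changes detected. │tions reliab
           │            [OK]           │            
           └───────────────────────────┘            
                                                    
                                                    
                                                    
                                                    
                                                    
                                                    
                                                    
                                                    
                                                    
                                                    


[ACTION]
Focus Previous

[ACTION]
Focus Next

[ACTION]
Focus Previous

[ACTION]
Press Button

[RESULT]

The framework transforms data streams asynchronously
This module analyzes user sessions sequentially. The
Each component validates user sessions incrementally
The system optimizes queue items efficiently.       
                                                    
Each component transforms queue items efficiently. E
The framework maintains thread pools incrementally. 
Data processing analyzes log entries periodically. E
                                                    
The algorithm coordinates log entries reliably. The 
Error handling transforms database records efficient
Error handling transforms log entries concurrently. 
Each component transforms network connections reliab
                                                    
                                                    
                                                    
                                                    
                                                    
                                                    
                                                    
                                                    
                                                    
                                                    
                                                    
                                                    


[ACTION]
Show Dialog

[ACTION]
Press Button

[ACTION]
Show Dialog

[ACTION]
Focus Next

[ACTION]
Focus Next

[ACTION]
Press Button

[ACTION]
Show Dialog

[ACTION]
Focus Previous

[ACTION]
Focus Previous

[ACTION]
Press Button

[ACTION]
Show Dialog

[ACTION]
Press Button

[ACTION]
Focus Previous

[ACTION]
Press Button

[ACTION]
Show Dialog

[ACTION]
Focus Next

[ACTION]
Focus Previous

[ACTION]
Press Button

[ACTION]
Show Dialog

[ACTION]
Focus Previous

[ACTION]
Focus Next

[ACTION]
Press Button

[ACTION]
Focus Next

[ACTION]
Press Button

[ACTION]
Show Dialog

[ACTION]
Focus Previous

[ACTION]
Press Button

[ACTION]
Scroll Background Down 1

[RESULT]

This module analyzes user sessions sequentially. The
Each component validates user sessions incrementally
The system optimizes queue items efficiently.       
                                                    
Each component transforms queue items efficiently. E
The framework maintains thread pools incrementally. 
Data processing analyzes log entries periodically. E
                                                    
The algorithm coordinates log entries reliably. The 
Error handling transforms database records efficient
Error handling transforms log entries concurrently. 
Each component transforms network connections reliab
                                                    
                                                    
                                                    
                                                    
                                                    
                                                    
                                                    
                                                    
                                                    
                                                    
                                                    
                                                    
                                                    


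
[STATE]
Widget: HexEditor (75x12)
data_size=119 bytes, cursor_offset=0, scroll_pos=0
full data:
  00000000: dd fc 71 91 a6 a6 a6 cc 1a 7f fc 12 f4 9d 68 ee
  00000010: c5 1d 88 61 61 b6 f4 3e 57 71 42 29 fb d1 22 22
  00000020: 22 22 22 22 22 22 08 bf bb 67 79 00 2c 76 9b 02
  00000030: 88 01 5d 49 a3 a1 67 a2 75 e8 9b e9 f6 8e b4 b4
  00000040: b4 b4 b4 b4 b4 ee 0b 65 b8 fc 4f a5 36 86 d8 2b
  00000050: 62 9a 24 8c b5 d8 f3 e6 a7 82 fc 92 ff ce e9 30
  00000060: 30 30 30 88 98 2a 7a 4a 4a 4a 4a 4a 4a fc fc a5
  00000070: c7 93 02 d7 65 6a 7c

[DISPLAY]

00000000  DD fc 71 91 a6 a6 a6 cc  1a 7f fc 12 f4 9d 68 ee  |..q...........
00000010  c5 1d 88 61 61 b6 f4 3e  57 71 42 29 fb d1 22 22  |...aa..>WqB)..
00000020  22 22 22 22 22 22 08 bf  bb 67 79 00 2c 76 9b 02  |""""""...gy.,v
00000030  88 01 5d 49 a3 a1 67 a2  75 e8 9b e9 f6 8e b4 b4  |..]I..g.u.....
00000040  b4 b4 b4 b4 b4 ee 0b 65  b8 fc 4f a5 36 86 d8 2b  |.......e..O.6.
00000050  62 9a 24 8c b5 d8 f3 e6  a7 82 fc 92 ff ce e9 30  |b.$...........
00000060  30 30 30 88 98 2a 7a 4a  4a 4a 4a 4a 4a fc fc a5  |000..*zJJJJJJ.
00000070  c7 93 02 d7 65 6a 7c                              |....ej|       
                                                                           
                                                                           
                                                                           
                                                                           


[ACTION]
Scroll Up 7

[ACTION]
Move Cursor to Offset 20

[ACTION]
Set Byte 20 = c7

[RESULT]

00000000  dd fc 71 91 a6 a6 a6 cc  1a 7f fc 12 f4 9d 68 ee  |..q...........
00000010  c5 1d 88 61 C7 b6 f4 3e  57 71 42 29 fb d1 22 22  |...a...>WqB)..
00000020  22 22 22 22 22 22 08 bf  bb 67 79 00 2c 76 9b 02  |""""""...gy.,v
00000030  88 01 5d 49 a3 a1 67 a2  75 e8 9b e9 f6 8e b4 b4  |..]I..g.u.....
00000040  b4 b4 b4 b4 b4 ee 0b 65  b8 fc 4f a5 36 86 d8 2b  |.......e..O.6.
00000050  62 9a 24 8c b5 d8 f3 e6  a7 82 fc 92 ff ce e9 30  |b.$...........
00000060  30 30 30 88 98 2a 7a 4a  4a 4a 4a 4a 4a fc fc a5  |000..*zJJJJJJ.
00000070  c7 93 02 d7 65 6a 7c                              |....ej|       
                                                                           
                                                                           
                                                                           
                                                                           


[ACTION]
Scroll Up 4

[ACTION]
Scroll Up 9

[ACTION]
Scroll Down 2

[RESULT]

00000020  22 22 22 22 22 22 08 bf  bb 67 79 00 2c 76 9b 02  |""""""...gy.,v
00000030  88 01 5d 49 a3 a1 67 a2  75 e8 9b e9 f6 8e b4 b4  |..]I..g.u.....
00000040  b4 b4 b4 b4 b4 ee 0b 65  b8 fc 4f a5 36 86 d8 2b  |.......e..O.6.
00000050  62 9a 24 8c b5 d8 f3 e6  a7 82 fc 92 ff ce e9 30  |b.$...........
00000060  30 30 30 88 98 2a 7a 4a  4a 4a 4a 4a 4a fc fc a5  |000..*zJJJJJJ.
00000070  c7 93 02 d7 65 6a 7c                              |....ej|       
                                                                           
                                                                           
                                                                           
                                                                           
                                                                           
                                                                           


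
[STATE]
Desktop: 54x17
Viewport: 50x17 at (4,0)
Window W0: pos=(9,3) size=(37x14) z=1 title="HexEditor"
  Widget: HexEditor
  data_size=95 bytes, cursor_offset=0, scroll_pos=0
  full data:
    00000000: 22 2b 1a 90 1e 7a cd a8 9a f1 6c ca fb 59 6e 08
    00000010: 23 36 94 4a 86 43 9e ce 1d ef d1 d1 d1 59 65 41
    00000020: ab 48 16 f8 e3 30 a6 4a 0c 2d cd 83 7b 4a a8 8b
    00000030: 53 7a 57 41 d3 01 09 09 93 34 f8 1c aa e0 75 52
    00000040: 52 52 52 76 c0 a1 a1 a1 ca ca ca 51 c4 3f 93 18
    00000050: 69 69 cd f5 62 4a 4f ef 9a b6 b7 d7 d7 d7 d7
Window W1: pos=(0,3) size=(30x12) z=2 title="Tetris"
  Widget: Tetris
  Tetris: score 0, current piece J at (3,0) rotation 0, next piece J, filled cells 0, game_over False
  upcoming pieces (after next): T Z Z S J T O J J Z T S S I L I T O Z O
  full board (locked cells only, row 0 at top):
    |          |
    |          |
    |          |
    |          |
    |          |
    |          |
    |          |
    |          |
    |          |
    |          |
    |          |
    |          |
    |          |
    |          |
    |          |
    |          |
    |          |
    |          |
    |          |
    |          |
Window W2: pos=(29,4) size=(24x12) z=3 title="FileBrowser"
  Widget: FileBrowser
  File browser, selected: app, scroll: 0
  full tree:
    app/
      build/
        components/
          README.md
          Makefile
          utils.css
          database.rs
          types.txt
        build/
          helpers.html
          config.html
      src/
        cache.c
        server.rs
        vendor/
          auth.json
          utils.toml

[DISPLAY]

                                                  
                                                  
                                                  
━━━━━━━━━━━━━━━━━━━━━━━━━┓━━━━━━━━━━━━━━━┓        
tris                     ┏━━━━━━━━━━━━━━━━━━━━━━┓ 
─────────────────────────┃ FileBrowser          ┃ 
       │Next:            ┠──────────────────────┨ 
       │█                ┃> [-] app/            ┃ 
       │███              ┃    [+] build/        ┃ 
       │                 ┃    [+] src/          ┃ 
       │                 ┃                      ┃ 
       │                 ┃                      ┃ 
       │Score:           ┃                      ┃ 
       │0                ┃                      ┃ 
━━━━━━━━━━━━━━━━━━━━━━━━━┃                      ┃ 
     ┃                   ┗━━━━━━━━━━━━━━━━━━━━━━┛ 
     ┗━━━━━━━━━━━━━━━━━━━━━━━━━━━━━━━━━━━┛        


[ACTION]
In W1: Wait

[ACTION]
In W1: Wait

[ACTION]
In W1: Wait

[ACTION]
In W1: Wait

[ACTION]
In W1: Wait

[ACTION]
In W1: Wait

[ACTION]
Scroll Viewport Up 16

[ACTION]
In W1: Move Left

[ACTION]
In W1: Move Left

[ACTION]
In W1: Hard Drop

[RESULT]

                                                  
                                                  
                                                  
━━━━━━━━━━━━━━━━━━━━━━━━━┓━━━━━━━━━━━━━━━┓        
tris                     ┏━━━━━━━━━━━━━━━━━━━━━━┓ 
─────────────────────────┃ FileBrowser          ┃ 
       │Next:            ┠──────────────────────┨ 
       │ ▒               ┃> [-] app/            ┃ 
       │▒▒▒              ┃    [+] build/        ┃ 
       │                 ┃    [+] src/          ┃ 
       │                 ┃                      ┃ 
       │                 ┃                      ┃ 
       │Score:           ┃                      ┃ 
█      │0                ┃                      ┃ 
━━━━━━━━━━━━━━━━━━━━━━━━━┃                      ┃ 
     ┃                   ┗━━━━━━━━━━━━━━━━━━━━━━┛ 
     ┗━━━━━━━━━━━━━━━━━━━━━━━━━━━━━━━━━━━┛        


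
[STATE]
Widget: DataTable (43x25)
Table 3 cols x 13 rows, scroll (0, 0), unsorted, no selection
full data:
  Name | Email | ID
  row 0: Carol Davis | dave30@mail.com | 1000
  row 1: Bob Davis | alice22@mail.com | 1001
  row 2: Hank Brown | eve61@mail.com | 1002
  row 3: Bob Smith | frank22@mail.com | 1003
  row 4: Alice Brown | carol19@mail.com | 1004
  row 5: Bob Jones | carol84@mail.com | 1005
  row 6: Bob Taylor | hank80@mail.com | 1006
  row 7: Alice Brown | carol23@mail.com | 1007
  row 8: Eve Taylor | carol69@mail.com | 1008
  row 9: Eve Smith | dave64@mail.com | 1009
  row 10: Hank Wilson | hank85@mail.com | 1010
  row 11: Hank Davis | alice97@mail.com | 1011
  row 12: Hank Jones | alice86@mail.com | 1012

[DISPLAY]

Name       │Email           │ID            
───────────┼────────────────┼────          
Carol Davis│dave30@mail.com │1000          
Bob Davis  │alice22@mail.com│1001          
Hank Brown │eve61@mail.com  │1002          
Bob Smith  │frank22@mail.com│1003          
Alice Brown│carol19@mail.com│1004          
Bob Jones  │carol84@mail.com│1005          
Bob Taylor │hank80@mail.com │1006          
Alice Brown│carol23@mail.com│1007          
Eve Taylor │carol69@mail.com│1008          
Eve Smith  │dave64@mail.com │1009          
Hank Wilson│hank85@mail.com │1010          
Hank Davis │alice97@mail.com│1011          
Hank Jones │alice86@mail.com│1012          
                                           
                                           
                                           
                                           
                                           
                                           
                                           
                                           
                                           
                                           


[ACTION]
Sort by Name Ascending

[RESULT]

Name      ▲│Email           │ID            
───────────┼────────────────┼────          
Alice Brown│carol19@mail.com│1004          
Alice Brown│carol23@mail.com│1007          
Bob Davis  │alice22@mail.com│1001          
Bob Jones  │carol84@mail.com│1005          
Bob Smith  │frank22@mail.com│1003          
Bob Taylor │hank80@mail.com │1006          
Carol Davis│dave30@mail.com │1000          
Eve Smith  │dave64@mail.com │1009          
Eve Taylor │carol69@mail.com│1008          
Hank Brown │eve61@mail.com  │1002          
Hank Davis │alice97@mail.com│1011          
Hank Jones │alice86@mail.com│1012          
Hank Wilson│hank85@mail.com │1010          
                                           
                                           
                                           
                                           
                                           
                                           
                                           
                                           
                                           
                                           


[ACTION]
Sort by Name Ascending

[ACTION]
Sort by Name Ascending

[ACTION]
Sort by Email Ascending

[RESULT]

Name       │Email          ▲│ID            
───────────┼────────────────┼────          
Bob Davis  │alice22@mail.com│1001          
Hank Jones │alice86@mail.com│1012          
Hank Davis │alice97@mail.com│1011          
Alice Brown│carol19@mail.com│1004          
Alice Brown│carol23@mail.com│1007          
Eve Taylor │carol69@mail.com│1008          
Bob Jones  │carol84@mail.com│1005          
Carol Davis│dave30@mail.com │1000          
Eve Smith  │dave64@mail.com │1009          
Hank Brown │eve61@mail.com  │1002          
Bob Smith  │frank22@mail.com│1003          
Bob Taylor │hank80@mail.com │1006          
Hank Wilson│hank85@mail.com │1010          
                                           
                                           
                                           
                                           
                                           
                                           
                                           
                                           
                                           
                                           
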